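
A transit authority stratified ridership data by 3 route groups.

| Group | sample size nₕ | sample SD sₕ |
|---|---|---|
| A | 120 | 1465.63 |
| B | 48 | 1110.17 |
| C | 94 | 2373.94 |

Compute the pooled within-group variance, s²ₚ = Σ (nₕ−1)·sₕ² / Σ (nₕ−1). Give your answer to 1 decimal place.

3234196.5

Degrees of freedom: 119 + 47 + 93 = 259.
Σ(nₕ−1)sₕ² = 119·2148071.2969 + 47·1232477.4289 + 93·5635591.1236 = 837656897.9842.
s²ₚ = 837656897.9842 / 259 = 3234196.517... → 3234196.5.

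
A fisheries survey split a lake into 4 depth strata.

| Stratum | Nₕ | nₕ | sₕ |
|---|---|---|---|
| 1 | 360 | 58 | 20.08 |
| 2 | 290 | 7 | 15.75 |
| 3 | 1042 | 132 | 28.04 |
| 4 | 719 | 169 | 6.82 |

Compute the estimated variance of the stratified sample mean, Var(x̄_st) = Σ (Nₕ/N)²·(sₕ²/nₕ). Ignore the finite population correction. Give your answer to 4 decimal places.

1.8047

N = 2411; Wₕ = Nₕ/N.
stratum 1: (360/2411)²·20.08²/58 = 0.1549923
stratum 2: (290/2411)²·15.75²/7 = 0.5127016
stratum 3: (1042/2411)²·28.04²/132 = 1.1125591
stratum 4: (719/2411)²·6.82²/169 = 0.0244763
Sum = 1.8047292 → 1.8047.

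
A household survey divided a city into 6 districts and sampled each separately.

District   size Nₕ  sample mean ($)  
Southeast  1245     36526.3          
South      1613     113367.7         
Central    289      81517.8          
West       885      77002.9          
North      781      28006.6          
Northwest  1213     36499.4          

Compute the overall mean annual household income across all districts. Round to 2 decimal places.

64087.37

N = 1245 + 1613 + 289 + 885 + 781 + 1213 = 6026.
The stratified mean weights each stratum mean by its population share Nₕ/N.
Σ Nₕx̄ₕ = 1245·36526.3 + 1613·113367.7 + 289·81517.8 + 885·77002.9 + 781·28006.6 + 1213·36499.4 = 45475243.5 + 182862100.1 + 23558644.2 + 68147566.5 + 21873154.6 + 44273772.2 = 386190481.1.
Divide by N: 386190481.1 / 6026 = 64087.3683... → 64087.37.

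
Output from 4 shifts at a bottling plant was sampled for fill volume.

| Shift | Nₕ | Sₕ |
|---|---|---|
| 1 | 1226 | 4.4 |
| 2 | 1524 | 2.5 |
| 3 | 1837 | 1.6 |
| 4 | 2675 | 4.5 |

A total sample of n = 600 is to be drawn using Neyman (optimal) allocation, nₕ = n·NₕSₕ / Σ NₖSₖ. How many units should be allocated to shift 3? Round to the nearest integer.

1: NₕSₕ = 1226·4.4 = 5394.4
2: NₕSₕ = 1524·2.5 = 3810
3: NₕSₕ = 1837·1.6 = 2939.2
4: NₕSₕ = 2675·4.5 = 12037.5
Σ NₕSₕ = 24181.1.
n_3 = 600·2939.2/24181.1 = 72.930... → 73.

73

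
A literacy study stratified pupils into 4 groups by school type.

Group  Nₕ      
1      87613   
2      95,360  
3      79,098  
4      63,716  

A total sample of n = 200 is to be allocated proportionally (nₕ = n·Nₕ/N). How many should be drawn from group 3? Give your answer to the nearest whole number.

49

N = 87613 + 95360 + 79098 + 63716 = 325787.
n_3 = 200·79098/325787 = 48.558... → 49.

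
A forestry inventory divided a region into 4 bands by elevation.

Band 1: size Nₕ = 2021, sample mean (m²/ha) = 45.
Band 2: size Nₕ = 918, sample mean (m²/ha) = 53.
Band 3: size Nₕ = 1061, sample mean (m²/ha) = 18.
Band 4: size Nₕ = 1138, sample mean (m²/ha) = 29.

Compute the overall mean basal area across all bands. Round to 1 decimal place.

x̄_st = (Σ Nₕx̄ₕ) / (Σ Nₕ) = (2021·45 + 918·53 + 1061·18 + 1138·29) / 5138
= 191699 / 5138 = 37.310... → 37.3.

37.3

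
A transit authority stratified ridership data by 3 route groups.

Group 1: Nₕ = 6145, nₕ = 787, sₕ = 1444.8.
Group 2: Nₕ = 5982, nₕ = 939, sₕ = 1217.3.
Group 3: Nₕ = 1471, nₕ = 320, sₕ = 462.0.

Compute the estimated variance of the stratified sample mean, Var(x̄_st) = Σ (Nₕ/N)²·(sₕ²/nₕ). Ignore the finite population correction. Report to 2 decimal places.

N = 13598; Wₕ = Nₕ/N.
group 1: (6145/13598)²·1444.8²/787 = 541.66956
group 2: (5982/13598)²·1217.3²/939 = 305.40236
group 3: (1471/13598)²·462.0²/320 = 7.80565
Sum = 854.87758 → 854.88.

854.88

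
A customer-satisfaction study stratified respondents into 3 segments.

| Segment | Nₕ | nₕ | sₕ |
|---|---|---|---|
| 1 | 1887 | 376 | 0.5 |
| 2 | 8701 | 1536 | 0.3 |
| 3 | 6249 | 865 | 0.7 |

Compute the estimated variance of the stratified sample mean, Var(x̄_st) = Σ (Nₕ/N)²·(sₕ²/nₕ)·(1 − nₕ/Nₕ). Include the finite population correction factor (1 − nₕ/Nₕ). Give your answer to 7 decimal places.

N = 16837. Term for each stratum: Wₕ²sₕ²/nₕ·(1−nₕ/Nₕ).
Var(x̄_st) = 0.0000066874 + 0.0000128857 + 0.0000672305 = 0.0000868036 → 0.0000868.

0.0000868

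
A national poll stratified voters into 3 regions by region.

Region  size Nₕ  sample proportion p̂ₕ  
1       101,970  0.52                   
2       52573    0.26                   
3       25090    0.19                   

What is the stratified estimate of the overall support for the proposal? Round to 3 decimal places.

0.398

N = 101970 + 52573 + 25090 = 179633.
Overall proportion = Σ (Nₕ/N)·p̂ₕ.
Σ Nₕp̂ₕ = 53024.4 + 13668.98 + 4767.1 = 71460.48.
71460.48 / 179633 = 0.39781... → 0.398.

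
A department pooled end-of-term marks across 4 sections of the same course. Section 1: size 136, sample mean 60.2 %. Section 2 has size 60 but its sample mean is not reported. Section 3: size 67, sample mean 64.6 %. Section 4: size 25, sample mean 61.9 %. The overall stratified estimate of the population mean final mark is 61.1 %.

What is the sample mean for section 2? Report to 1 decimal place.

N = 136 + 60 + 67 + 25 = 288.
Overall total = μ·N = 61.1·288 = 17596.8.
Subtract the known strata: 136·60.2 + 67·64.6 + 25·61.9 = 14062.9.
Remaining total for section 2: 17596.8 − 14062.9 = 3533.9.
Divide by its size: 3533.9 / 60 = 58.898... → 58.9.

58.9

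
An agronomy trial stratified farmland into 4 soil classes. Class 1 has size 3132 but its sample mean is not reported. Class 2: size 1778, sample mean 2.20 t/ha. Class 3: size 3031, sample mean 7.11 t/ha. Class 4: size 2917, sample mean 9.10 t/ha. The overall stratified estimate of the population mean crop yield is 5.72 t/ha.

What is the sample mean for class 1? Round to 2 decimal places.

Σ Nₕx̄ₕ = N·μ, so 3132·x̄_1 = 10858·5.72 − (1778·2.20 + 3031·7.11 + 2917·9.10).
= 62107.76 − 52006.71 = 10101.05.
x̄_1 = 10101.05 / 3132 = 3.2251... → 3.23.

3.23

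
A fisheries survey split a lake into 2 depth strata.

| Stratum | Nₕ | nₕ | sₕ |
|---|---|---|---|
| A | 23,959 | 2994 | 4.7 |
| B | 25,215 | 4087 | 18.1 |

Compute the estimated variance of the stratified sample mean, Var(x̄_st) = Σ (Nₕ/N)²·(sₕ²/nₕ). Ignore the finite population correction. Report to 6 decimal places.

N = 49174; Wₕ = Nₕ/N.
stratum A: (23959/49174)²·4.7²/2994 = 0.001751500
stratum B: (25215/49174)²·18.1²/4087 = 0.021076543
Sum = 0.022828044 → 0.022828.

0.022828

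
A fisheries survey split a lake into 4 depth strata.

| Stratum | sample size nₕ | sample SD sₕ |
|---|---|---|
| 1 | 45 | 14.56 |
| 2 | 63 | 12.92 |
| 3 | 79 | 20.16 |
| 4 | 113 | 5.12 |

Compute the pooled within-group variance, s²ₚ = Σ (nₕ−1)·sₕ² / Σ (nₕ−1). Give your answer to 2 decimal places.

183.49

1: (45−1)·14.56² = 44·211.9936 = 9327.7184
2: (63−1)·12.92² = 62·166.9264 = 10349.4368
3: (79−1)·20.16² = 78·406.4256 = 31701.1968
4: (113−1)·5.12² = 112·26.2144 = 2936.0128
Numerator = 54314.3648; denominator = Σ(nₕ−1) = 296.
s²ₚ = 54314.3648/296 = 183.4945... → 183.49.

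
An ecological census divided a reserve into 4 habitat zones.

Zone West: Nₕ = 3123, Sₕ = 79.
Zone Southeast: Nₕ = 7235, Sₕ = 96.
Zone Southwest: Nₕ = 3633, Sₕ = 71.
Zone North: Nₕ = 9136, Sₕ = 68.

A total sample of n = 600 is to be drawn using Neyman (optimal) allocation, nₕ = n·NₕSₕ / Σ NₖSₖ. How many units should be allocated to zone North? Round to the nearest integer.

205

West: NₕSₕ = 3123·79 = 246717
Southeast: NₕSₕ = 7235·96 = 694560
Southwest: NₕSₕ = 3633·71 = 257943
North: NₕSₕ = 9136·68 = 621248
Σ NₕSₕ = 1820468.
n_North = 600·621248/1820468 = 204.754... → 205.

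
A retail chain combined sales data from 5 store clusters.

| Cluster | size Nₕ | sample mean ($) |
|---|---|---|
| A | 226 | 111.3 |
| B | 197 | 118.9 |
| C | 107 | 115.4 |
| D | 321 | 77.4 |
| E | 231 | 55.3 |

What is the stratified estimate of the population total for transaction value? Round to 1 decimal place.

98544.6

A: 226·111.3 = 25153.8
B: 197·118.9 = 23423.3
C: 107·115.4 = 12347.8
D: 321·77.4 = 24845.4
E: 231·55.3 = 12774.3
τ̂ = Σ Nₕx̄ₕ = 98544.6.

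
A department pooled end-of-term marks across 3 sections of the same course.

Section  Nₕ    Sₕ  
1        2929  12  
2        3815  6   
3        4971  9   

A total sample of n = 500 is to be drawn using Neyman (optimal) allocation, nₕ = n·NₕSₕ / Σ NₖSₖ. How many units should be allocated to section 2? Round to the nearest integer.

111

1: NₕSₕ = 2929·12 = 35148
2: NₕSₕ = 3815·6 = 22890
3: NₕSₕ = 4971·9 = 44739
Σ NₕSₕ = 102777.
n_2 = 500·22890/102777 = 111.358... → 111.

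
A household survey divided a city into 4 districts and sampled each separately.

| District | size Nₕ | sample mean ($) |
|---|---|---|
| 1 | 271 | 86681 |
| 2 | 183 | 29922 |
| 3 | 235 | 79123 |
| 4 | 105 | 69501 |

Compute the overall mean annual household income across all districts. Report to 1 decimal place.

69090.4

x̄_st = (Σ Nₕx̄ₕ) / (Σ Nₕ) = (271·86681 + 183·29922 + 235·79123 + 105·69501) / 794
= 54857787 / 794 = 69090.412... → 69090.4.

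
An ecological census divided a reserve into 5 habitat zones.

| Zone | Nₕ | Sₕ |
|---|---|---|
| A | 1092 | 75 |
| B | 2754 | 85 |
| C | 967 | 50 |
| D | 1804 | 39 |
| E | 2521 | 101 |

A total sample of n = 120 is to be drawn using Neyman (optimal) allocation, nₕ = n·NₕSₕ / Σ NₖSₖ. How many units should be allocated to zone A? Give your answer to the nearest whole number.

14

A: NₕSₕ = 1092·75 = 81900
B: NₕSₕ = 2754·85 = 234090
C: NₕSₕ = 967·50 = 48350
D: NₕSₕ = 1804·39 = 70356
E: NₕSₕ = 2521·101 = 254621
Σ NₕSₕ = 689317.
n_A = 120·81900/689317 = 14.258... → 14.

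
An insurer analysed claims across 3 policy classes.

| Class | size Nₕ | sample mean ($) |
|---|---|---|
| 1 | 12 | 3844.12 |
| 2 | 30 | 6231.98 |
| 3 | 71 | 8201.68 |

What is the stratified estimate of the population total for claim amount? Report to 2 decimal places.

815408.12

Population total = Σ Nₕ·x̄ₕ (each stratum's size times its mean).
12·3844.12 + 30·6231.98 + 71·8201.68 = 46129.44 + 186959.4 + 582319.28 = 815408.12.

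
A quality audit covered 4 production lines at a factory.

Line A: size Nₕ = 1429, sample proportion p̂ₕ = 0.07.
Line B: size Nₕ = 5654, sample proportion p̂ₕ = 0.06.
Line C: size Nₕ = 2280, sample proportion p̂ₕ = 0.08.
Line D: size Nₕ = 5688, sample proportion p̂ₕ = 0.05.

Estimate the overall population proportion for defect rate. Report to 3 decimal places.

N = 1429 + 5654 + 2280 + 5688 = 15051.
Overall proportion = Σ (Nₕ/N)·p̂ₕ.
Σ Nₕp̂ₕ = 100.03 + 339.24 + 182.4 + 284.4 = 906.07.
906.07 / 15051 = 0.06020... → 0.060.

0.060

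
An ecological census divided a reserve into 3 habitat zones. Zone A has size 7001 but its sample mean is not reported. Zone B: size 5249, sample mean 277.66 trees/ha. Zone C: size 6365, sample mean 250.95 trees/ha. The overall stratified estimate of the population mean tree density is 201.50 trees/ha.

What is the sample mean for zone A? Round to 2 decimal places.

N = 7001 + 5249 + 6365 = 18615.
Overall total = μ·N = 201.50·18615 = 3750922.5.
Subtract the known strata: 5249·277.66 + 6365·250.95 = 3054734.09.
Remaining total for zone A: 3750922.5 − 3054734.09 = 696188.41.
Divide by its size: 696188.41 / 7001 = 99.4413... → 99.44.

99.44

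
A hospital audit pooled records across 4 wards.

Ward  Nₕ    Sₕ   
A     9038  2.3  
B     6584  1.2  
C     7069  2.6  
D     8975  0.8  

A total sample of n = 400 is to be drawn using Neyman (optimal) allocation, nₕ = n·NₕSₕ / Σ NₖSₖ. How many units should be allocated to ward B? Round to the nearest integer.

Σ NₕSₕ = 9038·2.3 + 6584·1.2 + 7069·2.6 + 8975·0.8 = 54247.6.
Share for B: 7900.8/54247.6 = 0.14564.
n_B = 400 × 0.14564 = 58.257... → 58.

58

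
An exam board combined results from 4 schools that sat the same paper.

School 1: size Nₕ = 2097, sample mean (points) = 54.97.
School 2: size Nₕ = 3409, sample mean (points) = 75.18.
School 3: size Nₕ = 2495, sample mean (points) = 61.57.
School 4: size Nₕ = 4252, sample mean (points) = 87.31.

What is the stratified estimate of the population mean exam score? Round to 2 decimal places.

x̄_st = (Σ Nₕx̄ₕ) / (Σ Nₕ) = (2097·54.97 + 3409·75.18 + 2495·61.57 + 4252·87.31) / 12253
= 896419.98 / 12253 = 73.1592... → 73.16.

73.16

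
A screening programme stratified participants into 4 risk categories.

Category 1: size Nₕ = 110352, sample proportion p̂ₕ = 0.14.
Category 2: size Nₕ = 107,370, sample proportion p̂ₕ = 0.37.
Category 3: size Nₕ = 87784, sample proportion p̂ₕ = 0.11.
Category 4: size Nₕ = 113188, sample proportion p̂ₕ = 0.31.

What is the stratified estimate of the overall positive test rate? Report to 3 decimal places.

0.239

N = 110352 + 107370 + 87784 + 113188 = 418694.
Overall proportion = Σ (Nₕ/N)·p̂ₕ.
Σ Nₕp̂ₕ = 15449.28 + 39726.9 + 9656.24 + 35088.28 = 99920.7.
99920.7 / 418694 = 0.23865... → 0.239.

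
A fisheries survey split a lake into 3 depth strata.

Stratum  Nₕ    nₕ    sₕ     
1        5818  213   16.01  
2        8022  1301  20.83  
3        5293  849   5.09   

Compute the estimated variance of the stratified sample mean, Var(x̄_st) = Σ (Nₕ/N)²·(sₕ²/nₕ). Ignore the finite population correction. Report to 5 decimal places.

N = 19133; Wₕ = Nₕ/N.
stratum 1: (5818/19133)²·16.01²/213 = 0.11127160
stratum 2: (8022/19133)²·20.83²/1301 = 0.05862737
stratum 3: (5293/19133)²·5.09²/849 = 0.00233542
Sum = 0.17223440 → 0.17223.

0.17223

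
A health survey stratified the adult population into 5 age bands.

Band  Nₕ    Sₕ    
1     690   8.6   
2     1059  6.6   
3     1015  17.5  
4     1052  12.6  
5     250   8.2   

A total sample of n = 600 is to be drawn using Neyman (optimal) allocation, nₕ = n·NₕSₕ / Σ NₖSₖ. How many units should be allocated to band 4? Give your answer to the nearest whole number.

Σ NₕSₕ = 690·8.6 + 1059·6.6 + 1015·17.5 + 1052·12.6 + 250·8.2 = 45991.1.
Share for 4: 13255.2/45991.1 = 0.28821.
n_4 = 600 × 0.28821 = 172.927... → 173.

173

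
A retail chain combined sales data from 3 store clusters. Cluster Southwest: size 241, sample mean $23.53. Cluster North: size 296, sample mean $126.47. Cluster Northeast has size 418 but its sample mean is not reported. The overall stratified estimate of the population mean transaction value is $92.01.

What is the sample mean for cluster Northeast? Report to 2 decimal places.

107.09

Σ Nₕx̄ₕ = N·μ, so 418·x̄_Northeast = 955·92.01 − (241·23.53 + 296·126.47).
= 87869.55 − 43105.85 = 44763.7.
x̄_Northeast = 44763.7 / 418 = 107.0902... → 107.09.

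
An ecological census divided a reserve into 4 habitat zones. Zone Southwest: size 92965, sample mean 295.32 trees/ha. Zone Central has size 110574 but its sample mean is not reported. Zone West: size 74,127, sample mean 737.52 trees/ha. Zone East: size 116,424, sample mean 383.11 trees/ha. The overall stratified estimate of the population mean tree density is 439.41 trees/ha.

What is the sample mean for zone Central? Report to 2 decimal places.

Σ Nₕx̄ₕ = N·μ, so 110574·x̄_Central = 394090·439.41 − (92965·295.32 + 74127·737.52 + 116424·383.11).
= 173167086.9 − 126727767.48 = 46439319.42.
x̄_Central = 46439319.42 / 110574 = 419.9841... → 419.98.

419.98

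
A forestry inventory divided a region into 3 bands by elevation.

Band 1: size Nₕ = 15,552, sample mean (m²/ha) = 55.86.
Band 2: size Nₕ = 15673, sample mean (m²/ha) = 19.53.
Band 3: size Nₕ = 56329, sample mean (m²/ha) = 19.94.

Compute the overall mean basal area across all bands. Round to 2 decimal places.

x̄_st = (Σ Nₕx̄ₕ) / (Σ Nₕ) = (15552·55.86 + 15673·19.53 + 56329·19.94) / 87554
= 2298028.67 / 87554 = 26.2470... → 26.25.

26.25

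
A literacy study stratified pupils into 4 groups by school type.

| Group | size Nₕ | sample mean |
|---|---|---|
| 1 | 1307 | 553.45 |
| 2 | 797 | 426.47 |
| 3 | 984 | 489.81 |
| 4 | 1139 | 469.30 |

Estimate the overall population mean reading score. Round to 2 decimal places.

x̄_st = (Σ Nₕx̄ₕ) / (Σ Nₕ) = (1307·553.45 + 797·426.47 + 984·489.81 + 1139·469.30) / 4227
= 2079761.48 / 4227 = 492.0183... → 492.02.

492.02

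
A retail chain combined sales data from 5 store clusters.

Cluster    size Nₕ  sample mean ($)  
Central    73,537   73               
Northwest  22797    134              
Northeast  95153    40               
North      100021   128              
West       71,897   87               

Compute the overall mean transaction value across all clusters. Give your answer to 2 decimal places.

x̄_st = (Σ Nₕx̄ₕ) / (Σ Nₕ) = (73537·73 + 22797·134 + 95153·40 + 100021·128 + 71897·87) / 363405
= 31286846 / 363405 = 86.0936... → 86.09.

86.09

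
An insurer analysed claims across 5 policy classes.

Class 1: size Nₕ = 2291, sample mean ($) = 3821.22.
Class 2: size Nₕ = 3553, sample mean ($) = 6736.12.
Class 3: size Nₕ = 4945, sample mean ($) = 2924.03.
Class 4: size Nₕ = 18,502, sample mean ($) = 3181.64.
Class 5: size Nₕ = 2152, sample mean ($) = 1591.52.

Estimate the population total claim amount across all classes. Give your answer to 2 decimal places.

Estimate total by summing Nₕ·x̄ₕ over strata.
2291·3821.22 + 3553·6736.12 + 4945·2924.03 + 18502·3181.64 + 2152·1591.52 = 8754415.02 + 23933434.36 + 14459328.35 + 58866703.28 + 3424951.04 = 109438832.05.

109438832.05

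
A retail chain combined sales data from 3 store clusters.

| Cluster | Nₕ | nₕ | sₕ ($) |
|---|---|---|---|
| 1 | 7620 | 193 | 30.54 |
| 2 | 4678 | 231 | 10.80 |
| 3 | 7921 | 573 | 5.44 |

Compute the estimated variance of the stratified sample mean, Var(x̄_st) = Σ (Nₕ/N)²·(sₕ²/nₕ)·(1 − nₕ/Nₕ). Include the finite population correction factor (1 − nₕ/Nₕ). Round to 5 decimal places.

N = 20219; Wₕ = Nₕ/N.
cluster 1: (7620/20219)²·30.54²/193·(1 − 193/7620) = 0.66900568
cluster 2: (4678/20219)²·10.80²/231·(1 − 231/4678) = 0.02569470
cluster 3: (7921/20219)²·5.44²/573·(1 − 573/7921) = 0.00735314
Sum = 0.70205352 → 0.70205.

0.70205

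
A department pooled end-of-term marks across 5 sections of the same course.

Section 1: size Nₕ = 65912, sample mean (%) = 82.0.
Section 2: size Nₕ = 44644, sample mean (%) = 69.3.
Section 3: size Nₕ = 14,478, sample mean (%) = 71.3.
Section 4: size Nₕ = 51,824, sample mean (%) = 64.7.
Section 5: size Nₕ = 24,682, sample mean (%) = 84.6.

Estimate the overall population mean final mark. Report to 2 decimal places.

N = 201540; weights Wₕ = Nₕ/N = (0.3270, 0.2215, 0.0718, 0.2571, 0.1225).
x̄_st = Σ Wₕ·x̄ₕ = 0.3270·82.0 + 0.2215·69.3 + 0.0718·71.3 + 0.2571·64.7 + 0.1225·84.6 ≈ 74.2880...
→ 74.29.

74.29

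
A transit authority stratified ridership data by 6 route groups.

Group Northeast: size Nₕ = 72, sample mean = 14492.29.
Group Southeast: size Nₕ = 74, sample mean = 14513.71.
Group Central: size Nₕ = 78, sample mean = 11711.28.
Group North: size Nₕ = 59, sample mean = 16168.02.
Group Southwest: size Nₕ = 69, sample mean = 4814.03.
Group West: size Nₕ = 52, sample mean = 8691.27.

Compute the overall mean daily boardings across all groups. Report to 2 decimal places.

N = 404; weights Wₕ = Nₕ/N = (0.1782, 0.1832, 0.1931, 0.1460, 0.1708, 0.1287).
x̄_st = Σ Wₕ·x̄ₕ = 0.1782·14492.29 + 0.1832·14513.71 + 0.1931·11711.28 + 0.1460·16168.02 + 0.1708·4814.03 + 0.1287·8691.27 ≈ 11804.3726...
→ 11804.37.

11804.37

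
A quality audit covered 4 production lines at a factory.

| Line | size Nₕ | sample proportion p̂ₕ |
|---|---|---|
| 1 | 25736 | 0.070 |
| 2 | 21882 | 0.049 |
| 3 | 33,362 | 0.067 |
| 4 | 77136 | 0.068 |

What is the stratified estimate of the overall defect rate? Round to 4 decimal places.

0.0655

Wₕ = Nₕ/N with N = 158116: 0.1628, 0.1384, 0.2110, 0.4878.
p̂_st = 0.1628·0.070 + 0.1384·0.049 + 0.2110·0.067 + 0.4878·0.068 ≈ 0.065485... → 0.0655.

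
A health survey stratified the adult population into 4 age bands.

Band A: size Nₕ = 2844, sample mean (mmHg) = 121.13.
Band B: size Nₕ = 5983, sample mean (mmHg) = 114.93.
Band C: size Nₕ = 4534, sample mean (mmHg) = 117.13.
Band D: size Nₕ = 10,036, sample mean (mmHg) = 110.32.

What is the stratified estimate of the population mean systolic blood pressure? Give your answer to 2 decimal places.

114.13

N = 23397; weights Wₕ = Nₕ/N = (0.1216, 0.2557, 0.1938, 0.4289).
x̄_st = Σ Wₕ·x̄ₕ = 0.1216·121.13 + 0.2557·114.93 + 0.1938·117.13 + 0.4289·110.32 ≈ 114.1325...
→ 114.13.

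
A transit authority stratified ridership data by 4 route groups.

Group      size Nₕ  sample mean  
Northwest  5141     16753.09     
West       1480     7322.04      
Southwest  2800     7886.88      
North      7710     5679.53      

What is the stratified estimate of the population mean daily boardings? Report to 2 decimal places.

N = 17131; weights Wₕ = Nₕ/N = (0.3001, 0.0864, 0.1634, 0.4501).
x̄_st = Σ Wₕ·x̄ₕ = 0.3001·16753.09 + 0.0864·7322.04 + 0.1634·7886.88 + 0.4501·5679.53 ≈ 9505.3818...
→ 9505.38.

9505.38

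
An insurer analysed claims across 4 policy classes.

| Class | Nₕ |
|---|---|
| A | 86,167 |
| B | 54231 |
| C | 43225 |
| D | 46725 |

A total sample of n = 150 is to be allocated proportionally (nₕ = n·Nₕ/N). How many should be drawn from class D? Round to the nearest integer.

N = 86167 + 54231 + 43225 + 46725 = 230348.
n_D = 150·46725/230348 = 30.427... → 30.

30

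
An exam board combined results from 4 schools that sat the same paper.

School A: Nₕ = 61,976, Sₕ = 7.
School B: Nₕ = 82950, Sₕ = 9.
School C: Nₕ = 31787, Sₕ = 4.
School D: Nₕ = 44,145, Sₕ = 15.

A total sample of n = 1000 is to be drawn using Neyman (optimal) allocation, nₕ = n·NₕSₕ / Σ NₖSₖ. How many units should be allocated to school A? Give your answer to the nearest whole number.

220

Σ NₕSₕ = 61976·7 + 82950·9 + 31787·4 + 44145·15 = 1969705.
Share for A: 433832/1969705 = 0.22025.
n_A = 1000 × 0.22025 = 220.252... → 220.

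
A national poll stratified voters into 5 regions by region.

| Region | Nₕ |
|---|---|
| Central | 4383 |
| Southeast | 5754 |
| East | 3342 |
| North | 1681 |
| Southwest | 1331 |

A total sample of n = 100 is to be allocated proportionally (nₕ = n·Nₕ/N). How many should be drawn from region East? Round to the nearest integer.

20

N = 4383 + 5754 + 3342 + 1681 + 1331 = 16491.
n_East = 100·3342/16491 = 20.266... → 20.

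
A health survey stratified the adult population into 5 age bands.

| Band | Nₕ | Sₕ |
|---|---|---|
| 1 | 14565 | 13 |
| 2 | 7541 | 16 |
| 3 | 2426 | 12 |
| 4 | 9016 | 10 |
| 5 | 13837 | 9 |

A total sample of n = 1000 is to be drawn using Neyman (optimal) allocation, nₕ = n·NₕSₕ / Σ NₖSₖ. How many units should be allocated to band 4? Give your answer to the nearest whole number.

163

Σ NₕSₕ = 14565·13 + 7541·16 + 2426·12 + 9016·10 + 13837·9 = 553806.
Share for 4: 90160/553806 = 0.16280.
n_4 = 1000 × 0.16280 = 162.801... → 163.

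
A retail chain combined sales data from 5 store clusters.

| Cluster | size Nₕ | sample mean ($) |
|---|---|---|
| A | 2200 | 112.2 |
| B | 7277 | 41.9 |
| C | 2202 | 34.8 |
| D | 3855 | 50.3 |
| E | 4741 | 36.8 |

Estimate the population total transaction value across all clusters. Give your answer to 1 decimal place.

996751.2

A: 2200·112.2 = 246840
B: 7277·41.9 = 304906.3
C: 2202·34.8 = 76629.6
D: 3855·50.3 = 193906.5
E: 4741·36.8 = 174468.8
τ̂ = Σ Nₕx̄ₕ = 996751.2.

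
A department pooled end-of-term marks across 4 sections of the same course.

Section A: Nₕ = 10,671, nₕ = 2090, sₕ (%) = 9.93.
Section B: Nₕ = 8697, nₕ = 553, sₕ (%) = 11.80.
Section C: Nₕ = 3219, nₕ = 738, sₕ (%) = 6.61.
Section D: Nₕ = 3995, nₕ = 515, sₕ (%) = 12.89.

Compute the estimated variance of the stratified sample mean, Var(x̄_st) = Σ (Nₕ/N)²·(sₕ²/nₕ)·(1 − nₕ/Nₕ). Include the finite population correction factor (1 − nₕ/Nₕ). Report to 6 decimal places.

N = 26582. Term for each stratum: Wₕ²sₕ²/nₕ·(1−nₕ/Nₕ).
Var(x̄_st) = 0.006113922 + 0.025238923 + 0.000669143 + 0.006347743 = 0.038369731 → 0.038370.

0.038370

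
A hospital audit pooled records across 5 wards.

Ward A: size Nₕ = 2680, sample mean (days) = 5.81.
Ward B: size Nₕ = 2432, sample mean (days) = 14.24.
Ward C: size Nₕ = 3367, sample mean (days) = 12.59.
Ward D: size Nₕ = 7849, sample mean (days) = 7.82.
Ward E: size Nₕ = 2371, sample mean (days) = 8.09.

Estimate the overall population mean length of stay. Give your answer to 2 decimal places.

9.26

x̄_st = (Σ Nₕx̄ₕ) / (Σ Nₕ) = (2680·5.81 + 2432·14.24 + 3367·12.59 + 7849·7.82 + 2371·8.09) / 18699
= 173153.58 / 18699 = 9.2600... → 9.26.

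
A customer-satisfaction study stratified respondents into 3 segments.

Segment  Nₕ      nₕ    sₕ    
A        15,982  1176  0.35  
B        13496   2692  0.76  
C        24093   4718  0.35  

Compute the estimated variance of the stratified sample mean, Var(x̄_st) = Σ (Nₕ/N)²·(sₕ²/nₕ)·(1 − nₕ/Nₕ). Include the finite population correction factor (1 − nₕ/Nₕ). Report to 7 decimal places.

0.0000237

N = 53571. Term for each stratum: Wₕ²sₕ²/nₕ·(1−nₕ/Nₕ).
Var(x̄_st) = 0.0000085889 + 0.0000109014 + 0.0000042233 = 0.0000237136 → 0.0000237.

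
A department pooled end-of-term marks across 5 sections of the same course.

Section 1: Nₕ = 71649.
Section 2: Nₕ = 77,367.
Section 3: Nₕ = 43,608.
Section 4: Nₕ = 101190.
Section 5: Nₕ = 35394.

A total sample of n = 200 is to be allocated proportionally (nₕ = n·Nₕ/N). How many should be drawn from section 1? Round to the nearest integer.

44

N = 71649 + 77367 + 43608 + 101190 + 35394 = 329208.
n_1 = 200·71649/329208 = 43.528... → 44.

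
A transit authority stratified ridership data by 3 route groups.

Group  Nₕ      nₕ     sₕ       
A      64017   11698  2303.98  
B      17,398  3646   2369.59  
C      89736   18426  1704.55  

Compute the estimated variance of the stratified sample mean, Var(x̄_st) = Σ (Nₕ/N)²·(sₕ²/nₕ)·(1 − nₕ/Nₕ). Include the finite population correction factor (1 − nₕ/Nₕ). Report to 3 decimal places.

98.910

N = 171151; Wₕ = Nₕ/N.
group A: (64017/171151)²·2303.98²/11698·(1 − 11698/64017) = 51.884981
group B: (17398/171151)²·2369.59²/3646·(1 − 3646/17398) = 12.578709
group C: (89736/171151)²·1704.55²/18426·(1 − 18426/89736) = 34.446626
Sum = 98.910315 → 98.910.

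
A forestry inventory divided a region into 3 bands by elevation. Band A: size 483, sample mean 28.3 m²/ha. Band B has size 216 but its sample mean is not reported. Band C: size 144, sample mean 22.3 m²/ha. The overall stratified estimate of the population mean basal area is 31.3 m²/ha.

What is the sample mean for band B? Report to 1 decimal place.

44.0

N = 483 + 216 + 144 = 843.
Overall total = μ·N = 31.3·843 = 26385.9.
Subtract the known strata: 483·28.3 + 144·22.3 = 16880.1.
Remaining total for band B: 26385.9 − 16880.1 = 9505.8.
Divide by its size: 9505.8 / 216 = 44.008... → 44.0.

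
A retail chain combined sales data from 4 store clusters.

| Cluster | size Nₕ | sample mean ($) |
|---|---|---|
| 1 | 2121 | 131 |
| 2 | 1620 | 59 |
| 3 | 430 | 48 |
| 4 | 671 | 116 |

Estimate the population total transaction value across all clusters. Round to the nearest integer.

471907

1: 2121·131 = 277851
2: 1620·59 = 95580
3: 430·48 = 20640
4: 671·116 = 77836
τ̂ = Σ Nₕx̄ₕ = 471907.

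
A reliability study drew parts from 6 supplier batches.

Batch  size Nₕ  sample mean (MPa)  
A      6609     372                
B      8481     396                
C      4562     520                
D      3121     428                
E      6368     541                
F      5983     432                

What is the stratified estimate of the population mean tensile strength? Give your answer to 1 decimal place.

442.9

x̄_st = (Σ Nₕx̄ₕ) / (Σ Nₕ) = (6609·372 + 8481·396 + 4562·520 + 3121·428 + 6368·541 + 5983·432) / 35124
= 15554796 / 35124 = 442.854... → 442.9.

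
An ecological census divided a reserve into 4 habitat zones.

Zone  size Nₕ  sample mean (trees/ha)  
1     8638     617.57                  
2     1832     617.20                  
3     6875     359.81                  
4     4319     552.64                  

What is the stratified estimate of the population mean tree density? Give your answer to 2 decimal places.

x̄_st = (Σ Nₕx̄ₕ) / (Σ Nₕ) = (8638·617.57 + 1832·617.20 + 6875·359.81 + 4319·552.64) / 21664
= 11325825.97 / 21664 = 522.7948... → 522.79.

522.79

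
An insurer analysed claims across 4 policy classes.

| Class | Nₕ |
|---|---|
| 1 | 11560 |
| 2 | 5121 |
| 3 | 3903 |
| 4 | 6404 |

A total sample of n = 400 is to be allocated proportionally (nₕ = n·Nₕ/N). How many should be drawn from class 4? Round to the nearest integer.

N = 11560 + 5121 + 3903 + 6404 = 26988.
n_4 = 400·6404/26988 = 94.916... → 95.

95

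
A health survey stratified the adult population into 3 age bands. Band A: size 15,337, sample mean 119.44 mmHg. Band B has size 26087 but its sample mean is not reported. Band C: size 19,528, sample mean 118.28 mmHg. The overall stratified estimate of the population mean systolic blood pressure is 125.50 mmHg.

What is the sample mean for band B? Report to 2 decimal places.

134.47

N = 15337 + 26087 + 19528 = 60952.
Overall total = μ·N = 125.50·60952 = 7649476.
Subtract the known strata: 15337·119.44 + 19528·118.28 = 4141623.12.
Remaining total for band B: 7649476 − 4141623.12 = 3507852.88.
Divide by its size: 3507852.88 / 26087 = 134.4675... → 134.47.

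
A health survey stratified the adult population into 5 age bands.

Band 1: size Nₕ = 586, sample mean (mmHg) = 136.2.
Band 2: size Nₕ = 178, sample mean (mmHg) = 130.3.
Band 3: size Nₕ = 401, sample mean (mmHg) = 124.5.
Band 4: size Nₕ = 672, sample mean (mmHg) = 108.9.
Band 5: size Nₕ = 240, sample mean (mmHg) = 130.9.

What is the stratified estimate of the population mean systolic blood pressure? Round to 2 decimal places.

123.99

x̄_st = (Σ Nₕx̄ₕ) / (Σ Nₕ) = (586·136.2 + 178·130.3 + 401·124.5 + 672·108.9 + 240·130.9) / 2077
= 257527.9 / 2077 = 123.9903... → 123.99.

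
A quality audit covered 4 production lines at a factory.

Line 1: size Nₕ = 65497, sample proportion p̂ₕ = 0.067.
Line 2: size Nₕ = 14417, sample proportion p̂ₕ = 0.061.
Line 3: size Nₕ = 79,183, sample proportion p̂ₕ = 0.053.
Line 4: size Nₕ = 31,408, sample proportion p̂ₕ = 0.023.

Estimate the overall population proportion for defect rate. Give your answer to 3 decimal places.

0.053

Wₕ = Nₕ/N with N = 190505: 0.3438, 0.0757, 0.4156, 0.1649.
p̂_st = 0.3438·0.067 + 0.0757·0.061 + 0.4156·0.053 + 0.1649·0.023 ≈ 0.05347... → 0.053.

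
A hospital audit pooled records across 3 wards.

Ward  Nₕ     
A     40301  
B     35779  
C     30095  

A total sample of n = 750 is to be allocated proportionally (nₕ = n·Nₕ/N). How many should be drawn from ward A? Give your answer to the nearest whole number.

Share of ward A = 40301/106175 = 0.37957.
Allocate 750 × 0.37957 = 284.679... → 285.

285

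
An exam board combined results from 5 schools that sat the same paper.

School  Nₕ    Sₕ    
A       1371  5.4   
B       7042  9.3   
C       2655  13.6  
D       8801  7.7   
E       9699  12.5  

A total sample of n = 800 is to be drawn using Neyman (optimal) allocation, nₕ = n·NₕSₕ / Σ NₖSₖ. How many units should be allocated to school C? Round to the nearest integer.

Σ NₕSₕ = 1371·5.4 + 7042·9.3 + 2655·13.6 + 8801·7.7 + 9699·12.5 = 298007.2.
Share for C: 36108/298007.2 = 0.12116.
n_C = 800 × 0.12116 = 96.932... → 97.

97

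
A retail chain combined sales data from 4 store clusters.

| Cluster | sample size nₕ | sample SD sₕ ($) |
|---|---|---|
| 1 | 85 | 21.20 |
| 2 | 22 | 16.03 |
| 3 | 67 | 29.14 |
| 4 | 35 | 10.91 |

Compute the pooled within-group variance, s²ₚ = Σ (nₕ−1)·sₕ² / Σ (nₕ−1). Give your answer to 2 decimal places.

503.61

Degrees of freedom: 84 + 21 + 66 + 34 = 205.
Σ(nₕ−1)sₕ² = 84·449.44 + 21·256.9609 + 66·849.1396 + 34·119.0281 = 103239.3079.
s²ₚ = 103239.3079 / 205 = 503.6064... → 503.61.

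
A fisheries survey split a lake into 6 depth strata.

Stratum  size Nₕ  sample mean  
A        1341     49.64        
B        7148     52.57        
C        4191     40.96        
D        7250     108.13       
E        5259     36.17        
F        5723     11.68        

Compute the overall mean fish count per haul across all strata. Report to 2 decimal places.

x̄_st = (Σ Nₕx̄ₕ) / (Σ Nₕ) = (1341·49.64 + 7148·52.57 + 4191·40.96 + 7250·108.13 + 5259·36.17 + 5723·11.68) / 30912
= 1655006.13 / 30912 = 53.5393... → 53.54.

53.54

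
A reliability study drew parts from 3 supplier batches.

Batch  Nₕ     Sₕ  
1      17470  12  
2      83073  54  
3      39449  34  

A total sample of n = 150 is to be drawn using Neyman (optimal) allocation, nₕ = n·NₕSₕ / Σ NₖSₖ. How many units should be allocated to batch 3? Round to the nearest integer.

Σ NₕSₕ = 17470·12 + 83073·54 + 39449·34 = 6036848.
Share for 3: 1341266/6036848 = 0.22218.
n_3 = 150 × 0.22218 = 33.327... → 33.

33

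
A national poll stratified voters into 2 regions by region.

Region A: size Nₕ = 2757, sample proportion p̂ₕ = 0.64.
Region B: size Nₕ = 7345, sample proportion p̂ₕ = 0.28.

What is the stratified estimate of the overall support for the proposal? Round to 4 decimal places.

Wₕ = Nₕ/N with N = 10102: 0.2729, 0.7271.
p̂_st = 0.2729·0.64 + 0.7271·0.28 ≈ 0.378250... → 0.3782.

0.3782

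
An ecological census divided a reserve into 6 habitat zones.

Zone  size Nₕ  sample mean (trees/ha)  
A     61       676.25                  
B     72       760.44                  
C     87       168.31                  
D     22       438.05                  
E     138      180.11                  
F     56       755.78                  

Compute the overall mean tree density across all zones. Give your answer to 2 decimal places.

429.96

x̄_st = (Σ Nₕx̄ₕ) / (Σ Nₕ) = (61·676.25 + 72·760.44 + 87·168.31 + 22·438.05 + 138·180.11 + 56·755.78) / 436
= 187461.86 / 436 = 429.9584... → 429.96.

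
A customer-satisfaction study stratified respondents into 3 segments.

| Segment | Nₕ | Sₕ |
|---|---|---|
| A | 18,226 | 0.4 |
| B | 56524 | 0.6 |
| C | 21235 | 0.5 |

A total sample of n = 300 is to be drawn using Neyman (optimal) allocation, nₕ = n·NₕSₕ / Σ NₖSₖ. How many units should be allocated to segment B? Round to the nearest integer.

A: NₕSₕ = 18226·0.4 = 7290.4
B: NₕSₕ = 56524·0.6 = 33914.4
C: NₕSₕ = 21235·0.5 = 10617.5
Σ NₕSₕ = 51822.3.
n_B = 300·33914.4/51822.3 = 196.331... → 196.

196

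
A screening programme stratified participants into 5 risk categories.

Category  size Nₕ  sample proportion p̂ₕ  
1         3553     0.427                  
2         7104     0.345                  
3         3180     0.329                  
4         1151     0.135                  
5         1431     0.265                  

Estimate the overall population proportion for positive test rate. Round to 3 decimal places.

Wₕ = Nₕ/N with N = 16419: 0.2164, 0.4327, 0.1937, 0.0701, 0.0872.
p̂_st = 0.2164·0.427 + 0.4327·0.345 + 0.1937·0.329 + 0.0701·0.135 + 0.0872·0.265 ≈ 0.33795... → 0.338.

0.338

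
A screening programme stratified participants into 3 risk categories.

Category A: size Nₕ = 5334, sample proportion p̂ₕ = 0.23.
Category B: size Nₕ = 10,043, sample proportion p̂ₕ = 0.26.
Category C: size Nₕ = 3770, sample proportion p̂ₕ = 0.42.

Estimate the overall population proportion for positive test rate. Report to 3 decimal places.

Wₕ = Nₕ/N with N = 19147: 0.2786, 0.5245, 0.1969.
p̂_st = 0.2786·0.23 + 0.5245·0.26 + 0.1969·0.42 ≈ 0.28315... → 0.283.

0.283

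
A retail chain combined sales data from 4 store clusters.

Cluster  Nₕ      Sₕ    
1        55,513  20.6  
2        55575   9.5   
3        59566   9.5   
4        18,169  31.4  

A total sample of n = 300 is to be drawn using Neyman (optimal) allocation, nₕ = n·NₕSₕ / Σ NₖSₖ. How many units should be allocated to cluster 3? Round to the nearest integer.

1: NₕSₕ = 55513·20.6 = 1143567.8
2: NₕSₕ = 55575·9.5 = 527962.5
3: NₕSₕ = 59566·9.5 = 565877
4: NₕSₕ = 18169·31.4 = 570506.6
Σ NₕSₕ = 2807913.9.
n_3 = 300·565877/2807913.9 = 60.459... → 60.

60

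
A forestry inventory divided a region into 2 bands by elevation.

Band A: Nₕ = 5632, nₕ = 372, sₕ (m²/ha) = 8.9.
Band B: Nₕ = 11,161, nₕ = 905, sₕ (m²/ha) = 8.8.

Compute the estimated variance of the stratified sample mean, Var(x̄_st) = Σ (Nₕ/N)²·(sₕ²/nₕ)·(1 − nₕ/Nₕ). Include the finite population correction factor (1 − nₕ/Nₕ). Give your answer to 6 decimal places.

0.057101

N = 16793; Wₕ = Nₕ/N.
band A: (5632/16793)²·8.9²/372·(1 − 372/5632) = 0.022368089
band B: (11161/16793)²·8.8²/905·(1 − 905/11161) = 0.034732921
Sum = 0.057101010 → 0.057101.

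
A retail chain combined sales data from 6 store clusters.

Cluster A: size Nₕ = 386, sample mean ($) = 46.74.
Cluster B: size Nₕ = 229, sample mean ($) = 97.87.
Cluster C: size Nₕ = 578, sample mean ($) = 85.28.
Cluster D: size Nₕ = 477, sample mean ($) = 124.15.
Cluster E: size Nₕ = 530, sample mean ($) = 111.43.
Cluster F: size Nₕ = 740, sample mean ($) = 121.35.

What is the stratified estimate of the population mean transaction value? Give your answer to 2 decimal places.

101.30

N = 2940; weights Wₕ = Nₕ/N = (0.1313, 0.0779, 0.1966, 0.1622, 0.1803, 0.2517).
x̄_st = Σ Wₕ·x̄ₕ = 0.1313·46.74 + 0.0779·97.87 + 0.1966·85.28 + 0.1622·124.15 + 0.1803·111.43 + 0.2517·121.35 ≈ 101.3001...
→ 101.30.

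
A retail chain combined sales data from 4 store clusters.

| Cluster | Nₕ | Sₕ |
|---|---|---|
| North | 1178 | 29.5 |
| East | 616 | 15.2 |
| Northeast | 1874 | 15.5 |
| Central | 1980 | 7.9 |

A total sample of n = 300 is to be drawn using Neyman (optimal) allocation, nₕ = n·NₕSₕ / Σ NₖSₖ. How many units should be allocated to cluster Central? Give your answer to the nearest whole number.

53

Σ NₕSₕ = 1178·29.5 + 616·15.2 + 1874·15.5 + 1980·7.9 = 88803.2.
Share for Central: 15642/88803.2 = 0.17614.
n_Central = 300 × 0.17614 = 52.843... → 53.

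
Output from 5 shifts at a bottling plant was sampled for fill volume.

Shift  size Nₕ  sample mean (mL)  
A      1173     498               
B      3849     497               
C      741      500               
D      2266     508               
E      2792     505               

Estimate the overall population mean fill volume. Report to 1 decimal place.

501.7

N = 10821; weights Wₕ = Nₕ/N = (0.1084, 0.3557, 0.0685, 0.2094, 0.2580).
x̄_st = Σ Wₕ·x̄ₕ = 0.1084·498 + 0.3557·497 + 0.0685·500 + 0.2094·508 + 0.2580·505 ≈ 501.681...
→ 501.7.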